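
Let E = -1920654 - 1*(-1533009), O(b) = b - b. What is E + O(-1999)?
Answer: -387645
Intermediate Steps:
O(b) = 0
E = -387645 (E = -1920654 + 1533009 = -387645)
E + O(-1999) = -387645 + 0 = -387645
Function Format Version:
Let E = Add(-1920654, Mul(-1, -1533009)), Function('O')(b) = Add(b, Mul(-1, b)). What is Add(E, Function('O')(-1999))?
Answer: -387645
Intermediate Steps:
Function('O')(b) = 0
E = -387645 (E = Add(-1920654, 1533009) = -387645)
Add(E, Function('O')(-1999)) = Add(-387645, 0) = -387645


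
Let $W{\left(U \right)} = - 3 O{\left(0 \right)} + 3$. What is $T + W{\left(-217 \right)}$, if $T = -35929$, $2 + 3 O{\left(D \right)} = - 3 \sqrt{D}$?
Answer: $-35924$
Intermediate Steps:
$O{\left(D \right)} = - \frac{2}{3} - \sqrt{D}$ ($O{\left(D \right)} = - \frac{2}{3} + \frac{\left(-3\right) \sqrt{D}}{3} = - \frac{2}{3} - \sqrt{D}$)
$W{\left(U \right)} = 5$ ($W{\left(U \right)} = - 3 \left(- \frac{2}{3} - \sqrt{0}\right) + 3 = - 3 \left(- \frac{2}{3} - 0\right) + 3 = - 3 \left(- \frac{2}{3} + 0\right) + 3 = \left(-3\right) \left(- \frac{2}{3}\right) + 3 = 2 + 3 = 5$)
$T + W{\left(-217 \right)} = -35929 + 5 = -35924$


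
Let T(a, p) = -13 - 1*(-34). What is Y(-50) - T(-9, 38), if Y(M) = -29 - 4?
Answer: -54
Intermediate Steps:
Y(M) = -33
T(a, p) = 21 (T(a, p) = -13 + 34 = 21)
Y(-50) - T(-9, 38) = -33 - 1*21 = -33 - 21 = -54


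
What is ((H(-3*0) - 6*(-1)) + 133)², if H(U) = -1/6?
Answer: 693889/36 ≈ 19275.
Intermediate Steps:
H(U) = -⅙ (H(U) = -1*⅙ = -⅙)
((H(-3*0) - 6*(-1)) + 133)² = ((-⅙ - 6*(-1)) + 133)² = ((-⅙ + 6) + 133)² = (35/6 + 133)² = (833/6)² = 693889/36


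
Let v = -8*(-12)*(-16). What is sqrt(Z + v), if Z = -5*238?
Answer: I*sqrt(2726) ≈ 52.211*I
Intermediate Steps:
Z = -1190
v = -1536 (v = 96*(-16) = -1536)
sqrt(Z + v) = sqrt(-1190 - 1536) = sqrt(-2726) = I*sqrt(2726)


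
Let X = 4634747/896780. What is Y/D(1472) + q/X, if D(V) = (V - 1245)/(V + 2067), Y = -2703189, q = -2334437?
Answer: -44813924311578857/1052087569 ≈ -4.2595e+7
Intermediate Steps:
D(V) = (-1245 + V)/(2067 + V)
X = 4634747/896780 (X = 4634747*(1/896780) = 4634747/896780 ≈ 5.1682)
Y/D(1472) + q/X = -2703189*(2067 + 1472)/(-1245 + 1472) - 2334437/4634747/896780 = -2703189/(227/3539) - 2334437*896780/4634747 = -2703189/((1/3539)*227) - 2093476412860/4634747 = -2703189/227/3539 - 2093476412860/4634747 = -2703189*3539/227 - 2093476412860/4634747 = -9566585871/227 - 2093476412860/4634747 = -44813924311578857/1052087569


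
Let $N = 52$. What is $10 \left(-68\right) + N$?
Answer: $-628$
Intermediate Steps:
$10 \left(-68\right) + N = 10 \left(-68\right) + 52 = -680 + 52 = -628$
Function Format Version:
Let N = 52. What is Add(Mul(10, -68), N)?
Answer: -628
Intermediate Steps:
Add(Mul(10, -68), N) = Add(Mul(10, -68), 52) = Add(-680, 52) = -628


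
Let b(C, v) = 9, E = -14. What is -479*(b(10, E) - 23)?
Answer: 6706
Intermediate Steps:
-479*(b(10, E) - 23) = -479*(9 - 23) = -479*(-14) = 6706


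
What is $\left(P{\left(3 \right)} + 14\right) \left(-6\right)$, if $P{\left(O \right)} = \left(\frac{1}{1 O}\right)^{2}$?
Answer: $- \frac{254}{3} \approx -84.667$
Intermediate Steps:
$P{\left(O \right)} = \frac{1}{O^{2}}$ ($P{\left(O \right)} = \left(\frac{1}{O}\right)^{2} = \frac{1}{O^{2}}$)
$\left(P{\left(3 \right)} + 14\right) \left(-6\right) = \left(\frac{1}{9} + 14\right) \left(-6\right) = \frac{127}{9} \left(-6\right) = - \frac{254}{3}$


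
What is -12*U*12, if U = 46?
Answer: -6624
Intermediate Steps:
-12*U*12 = -12*46*12 = -552*12 = -6624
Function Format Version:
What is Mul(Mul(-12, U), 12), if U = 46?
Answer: -6624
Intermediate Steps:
Mul(Mul(-12, U), 12) = Mul(Mul(-12, 46), 12) = Mul(-552, 12) = -6624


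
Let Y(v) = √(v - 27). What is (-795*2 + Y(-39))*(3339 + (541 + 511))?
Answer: -6981690 + 4391*I*√66 ≈ -6.9817e+6 + 35673.0*I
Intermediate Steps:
Y(v) = √(-27 + v)
(-795*2 + Y(-39))*(3339 + (541 + 511)) = (-795*2 + √(-27 - 39))*(3339 + (541 + 511)) = (-1590 + √(-66))*(3339 + 1052) = (-1590 + I*√66)*4391 = -6981690 + 4391*I*√66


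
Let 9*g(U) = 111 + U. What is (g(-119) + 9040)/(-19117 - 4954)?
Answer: -81352/216639 ≈ -0.37552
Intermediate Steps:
g(U) = 37/3 + U/9 (g(U) = (111 + U)/9 = 37/3 + U/9)
(g(-119) + 9040)/(-19117 - 4954) = ((37/3 + (1/9)*(-119)) + 9040)/(-19117 - 4954) = ((37/3 - 119/9) + 9040)/(-24071) = (-8/9 + 9040)*(-1/24071) = (81352/9)*(-1/24071) = -81352/216639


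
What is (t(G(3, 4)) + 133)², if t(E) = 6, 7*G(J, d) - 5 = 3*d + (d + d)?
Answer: 19321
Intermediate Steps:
G(J, d) = 5/7 + 5*d/7 (G(J, d) = 5/7 + (3*d + (d + d))/7 = 5/7 + (3*d + 2*d)/7 = 5/7 + (5*d)/7 = 5/7 + 5*d/7)
(t(G(3, 4)) + 133)² = (6 + 133)² = 139² = 19321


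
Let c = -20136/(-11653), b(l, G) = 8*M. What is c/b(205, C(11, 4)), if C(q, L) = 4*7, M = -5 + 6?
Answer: 2517/11653 ≈ 0.21600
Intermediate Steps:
M = 1
C(q, L) = 28
b(l, G) = 8 (b(l, G) = 8*1 = 8)
c = 20136/11653 (c = -20136*(-1/11653) = 20136/11653 ≈ 1.7280)
c/b(205, C(11, 4)) = (20136/11653)/8 = (20136/11653)*(⅛) = 2517/11653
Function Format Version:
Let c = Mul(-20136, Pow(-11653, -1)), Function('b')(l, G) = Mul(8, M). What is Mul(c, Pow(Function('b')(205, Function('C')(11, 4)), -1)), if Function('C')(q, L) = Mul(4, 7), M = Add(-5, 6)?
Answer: Rational(2517, 11653) ≈ 0.21600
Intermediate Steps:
M = 1
Function('C')(q, L) = 28
Function('b')(l, G) = 8 (Function('b')(l, G) = Mul(8, 1) = 8)
c = Rational(20136, 11653) (c = Mul(-20136, Rational(-1, 11653)) = Rational(20136, 11653) ≈ 1.7280)
Mul(c, Pow(Function('b')(205, Function('C')(11, 4)), -1)) = Mul(Rational(20136, 11653), Pow(8, -1)) = Mul(Rational(20136, 11653), Rational(1, 8)) = Rational(2517, 11653)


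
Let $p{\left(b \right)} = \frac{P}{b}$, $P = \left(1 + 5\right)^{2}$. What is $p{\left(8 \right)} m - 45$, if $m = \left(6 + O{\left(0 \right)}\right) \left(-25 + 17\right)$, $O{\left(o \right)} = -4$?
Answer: $-117$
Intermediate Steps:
$P = 36$ ($P = 6^{2} = 36$)
$p{\left(b \right)} = \frac{36}{b}$
$m = -16$ ($m = \left(6 - 4\right) \left(-25 + 17\right) = 2 \left(-8\right) = -16$)
$p{\left(8 \right)} m - 45 = \frac{36}{8} \left(-16\right) - 45 = 36 \cdot \frac{1}{8} \left(-16\right) - 45 = \frac{9}{2} \left(-16\right) - 45 = -72 - 45 = -117$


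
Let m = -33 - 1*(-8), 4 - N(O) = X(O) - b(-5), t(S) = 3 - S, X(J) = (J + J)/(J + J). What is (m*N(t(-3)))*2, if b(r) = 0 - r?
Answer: -400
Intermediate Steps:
X(J) = 1 (X(J) = (2*J)/((2*J)) = (2*J)*(1/(2*J)) = 1)
b(r) = -r
N(O) = 8 (N(O) = 4 - (1 - (-1)*(-5)) = 4 - (1 - 1*5) = 4 - (1 - 5) = 4 - 1*(-4) = 4 + 4 = 8)
m = -25 (m = -33 + 8 = -25)
(m*N(t(-3)))*2 = -25*8*2 = -200*2 = -400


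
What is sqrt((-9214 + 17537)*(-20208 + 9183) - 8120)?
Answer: I*sqrt(91769195) ≈ 9579.6*I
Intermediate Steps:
sqrt((-9214 + 17537)*(-20208 + 9183) - 8120) = sqrt(8323*(-11025) - 8120) = sqrt(-91761075 - 8120) = sqrt(-91769195) = I*sqrt(91769195)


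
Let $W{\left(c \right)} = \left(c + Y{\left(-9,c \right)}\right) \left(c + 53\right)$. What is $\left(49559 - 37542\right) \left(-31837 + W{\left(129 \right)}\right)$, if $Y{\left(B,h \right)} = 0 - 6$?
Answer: $-113572667$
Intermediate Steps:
$Y{\left(B,h \right)} = -6$
$W{\left(c \right)} = \left(-6 + c\right) \left(53 + c\right)$ ($W{\left(c \right)} = \left(c - 6\right) \left(c + 53\right) = \left(-6 + c\right) \left(53 + c\right)$)
$\left(49559 - 37542\right) \left(-31837 + W{\left(129 \right)}\right) = \left(49559 - 37542\right) \left(-31837 + \left(-318 + 129^{2} + 47 \cdot 129\right)\right) = 12017 \left(-31837 + \left(-318 + 16641 + 6063\right)\right) = 12017 \left(-31837 + 22386\right) = 12017 \left(-9451\right) = -113572667$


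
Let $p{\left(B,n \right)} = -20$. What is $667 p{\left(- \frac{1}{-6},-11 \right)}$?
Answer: $-13340$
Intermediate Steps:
$667 p{\left(- \frac{1}{-6},-11 \right)} = 667 \left(-20\right) = -13340$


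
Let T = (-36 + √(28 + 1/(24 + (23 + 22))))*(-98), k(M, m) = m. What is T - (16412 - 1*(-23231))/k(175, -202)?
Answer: 752299/202 - 98*√133377/69 ≈ 3205.6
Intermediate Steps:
T = 3528 - 98*√133377/69 (T = (-36 + √(28 + 1/(24 + 45)))*(-98) = (-36 + √(28 + 1/69))*(-98) = (-36 + √(1933/69))*(-98) = (-36 + √133377/69)*(-98) = 3528 - 98*√133377/69 ≈ 3009.3)
T - (16412 - 1*(-23231))/k(175, -202) = (3528 - 98*√133377/69) - (16412 - 1*(-23231))/(-202) = (3528 - 98*√133377/69) - (16412 + 23231)*(-1)/202 = (3528 - 98*√133377/69) - 39643*(-1)/202 = (3528 - 98*√133377/69) - 1*(-39643/202) = (3528 - 98*√133377/69) + 39643/202 = 752299/202 - 98*√133377/69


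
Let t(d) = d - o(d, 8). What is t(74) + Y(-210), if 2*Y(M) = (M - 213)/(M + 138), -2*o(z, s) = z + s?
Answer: 1887/16 ≈ 117.94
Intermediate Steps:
o(z, s) = -s/2 - z/2 (o(z, s) = -(z + s)/2 = -(s + z)/2 = -s/2 - z/2)
Y(M) = (-213 + M)/(2*(138 + M)) (Y(M) = ((M - 213)/(M + 138))/2 = ((-213 + M)/(138 + M))/2 = (-213 + M)/(2*(138 + M)))
t(d) = 4 + 3*d/2 (t(d) = d - (-½*8 - d/2) = d - (-4 - d/2) = d + (4 + d/2) = 4 + 3*d/2)
t(74) + Y(-210) = (4 + (3/2)*74) + (-213 - 210)/(2*(138 - 210)) = (4 + 111) + (½)*(-423)/(-72) = 115 + (½)*(-1/72)*(-423) = 115 + 47/16 = 1887/16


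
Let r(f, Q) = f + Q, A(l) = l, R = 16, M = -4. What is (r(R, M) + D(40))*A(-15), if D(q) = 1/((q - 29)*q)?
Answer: -15843/88 ≈ -180.03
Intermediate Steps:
D(q) = 1/(q*(-29 + q)) (D(q) = 1/((-29 + q)*q) = 1/(q*(-29 + q)))
r(f, Q) = Q + f
(r(R, M) + D(40))*A(-15) = ((-4 + 16) + 1/(40*(-29 + 40)))*(-15) = (12 + (1/40)/11)*(-15) = (12 + (1/40)*(1/11))*(-15) = (12 + 1/440)*(-15) = (5281/440)*(-15) = -15843/88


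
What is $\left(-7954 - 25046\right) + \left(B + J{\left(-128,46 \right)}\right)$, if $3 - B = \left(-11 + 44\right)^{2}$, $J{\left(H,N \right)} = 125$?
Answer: $-33961$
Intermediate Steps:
$B = -1086$ ($B = 3 - \left(-11 + 44\right)^{2} = 3 - 33^{2} = 3 - 1089 = -1086$)
$\left(-7954 - 25046\right) + \left(B + J{\left(-128,46 \right)}\right) = \left(-7954 - 25046\right) + \left(-1086 + 125\right) = -33000 - 961 = -33961$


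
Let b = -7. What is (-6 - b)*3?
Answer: 3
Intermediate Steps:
(-6 - b)*3 = (-6 - 1*(-7))*3 = (-6 + 7)*3 = 1*3 = 3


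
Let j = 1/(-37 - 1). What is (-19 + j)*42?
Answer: -15183/19 ≈ -799.11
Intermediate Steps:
j = -1/38 (j = 1/(-38) = -1/38 ≈ -0.026316)
(-19 + j)*42 = (-19 - 1/38)*42 = -723/38*42 = -15183/19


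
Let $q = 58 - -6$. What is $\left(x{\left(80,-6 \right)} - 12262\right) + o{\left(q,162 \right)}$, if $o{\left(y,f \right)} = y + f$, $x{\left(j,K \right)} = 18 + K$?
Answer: $-12024$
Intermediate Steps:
$q = 64$ ($q = 58 + 6 = 64$)
$o{\left(y,f \right)} = f + y$
$\left(x{\left(80,-6 \right)} - 12262\right) + o{\left(q,162 \right)} = \left(\left(18 - 6\right) - 12262\right) + \left(162 + 64\right) = \left(12 - 12262\right) + 226 = -12250 + 226 = -12024$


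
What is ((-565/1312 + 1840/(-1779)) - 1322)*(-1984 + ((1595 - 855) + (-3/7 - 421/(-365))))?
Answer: 408854832521547/248478860 ≈ 1.6454e+6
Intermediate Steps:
((-565/1312 + 1840/(-1779)) - 1322)*(-1984 + ((1595 - 855) + (-3/7 - 421/(-365)))) = ((-565*1/1312 + 1840*(-1/1779)) - 1322)*(-1984 + (740 + (-3*⅐ - 421*(-1/365)))) = ((-565/1312 - 1840/1779) - 1322)*(-1984 + (740 + (-3/7 + 421/365))) = (-3419215/2334048 - 1322)*(-1984 + (740 + 1852/2555)) = -3089030671*(-1984 + 1892552/2555)/2334048 = -3089030671/2334048*(-3176568/2555) = 408854832521547/248478860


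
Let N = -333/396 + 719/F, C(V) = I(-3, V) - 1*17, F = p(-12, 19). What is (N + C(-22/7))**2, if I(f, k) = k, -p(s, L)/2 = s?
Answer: 275062225/3415104 ≈ 80.543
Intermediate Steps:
p(s, L) = -2*s
F = 24 (F = -2*(-12) = 24)
C(V) = -17 + V (C(V) = V - 1*17 = V - 17 = -17 + V)
N = 7687/264 (N = -333/396 + 719/24 = -333*1/396 + 719*(1/24) = -37/44 + 719/24 = 7687/264 ≈ 29.117)
(N + C(-22/7))**2 = (7687/264 + (-17 - 22/7))**2 = (7687/264 - 141/7)**2 = (16585/1848)**2 = 275062225/3415104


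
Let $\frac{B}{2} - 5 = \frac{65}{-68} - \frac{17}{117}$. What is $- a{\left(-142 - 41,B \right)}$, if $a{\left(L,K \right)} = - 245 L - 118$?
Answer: $-44717$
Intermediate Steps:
$B = \frac{31019}{3978}$ ($B = 10 + 2 \left(\frac{65}{-68} - \frac{17}{117}\right) = 10 + 2 \left(65 \left(- \frac{1}{68}\right) - \frac{17}{117}\right) = 10 + 2 \left(- \frac{65}{68} - \frac{17}{117}\right) = 10 + 2 \left(- \frac{8761}{7956}\right) = 10 - \frac{8761}{3978} = \frac{31019}{3978} \approx 7.7976$)
$a{\left(L,K \right)} = -118 - 245 L$
$- a{\left(-142 - 41,B \right)} = - (-118 - 245 \left(-142 - 41\right)) = - (-118 - -44835) = - (-118 + 44835) = \left(-1\right) 44717 = -44717$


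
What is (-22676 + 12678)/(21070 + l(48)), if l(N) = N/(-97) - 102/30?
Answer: -4849030/10217061 ≈ -0.47460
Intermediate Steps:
l(N) = -17/5 - N/97 (l(N) = N*(-1/97) - 102*1/30 = -N/97 - 17/5 = -17/5 - N/97)
(-22676 + 12678)/(21070 + l(48)) = (-22676 + 12678)/(21070 + (-17/5 - 1/97*48)) = -9998/(21070 + (-17/5 - 48/97)) = -9998/(21070 - 1889/485) = -9998/10217061/485 = -9998*485/10217061 = -4849030/10217061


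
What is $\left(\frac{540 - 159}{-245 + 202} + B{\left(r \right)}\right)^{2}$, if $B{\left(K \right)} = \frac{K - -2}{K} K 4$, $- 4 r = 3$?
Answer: $\frac{27556}{1849} \approx 14.903$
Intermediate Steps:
$r = - \frac{3}{4}$ ($r = \left(- \frac{1}{4}\right) 3 = - \frac{3}{4} \approx -0.75$)
$B{\left(K \right)} = 8 + 4 K$ ($B{\left(K \right)} = \frac{K + 2}{K} K 4 = \frac{2 + K}{K} K 4 = \left(2 + K\right) 4 = 8 + 4 K$)
$\left(\frac{540 - 159}{-245 + 202} + B{\left(r \right)}\right)^{2} = \left(\frac{540 - 159}{-245 + 202} + \left(8 + 4 \left(- \frac{3}{4}\right)\right)\right)^{2} = \left(\frac{381}{-43} + \left(8 - 3\right)\right)^{2} = \left(381 \left(- \frac{1}{43}\right) + 5\right)^{2} = \left(- \frac{381}{43} + 5\right)^{2} = \left(- \frac{166}{43}\right)^{2} = \frac{27556}{1849}$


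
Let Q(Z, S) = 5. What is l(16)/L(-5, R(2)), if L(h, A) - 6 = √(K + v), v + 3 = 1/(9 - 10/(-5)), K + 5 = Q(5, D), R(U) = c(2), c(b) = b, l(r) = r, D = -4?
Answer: 264/107 - 16*I*√22/107 ≈ 2.4673 - 0.70137*I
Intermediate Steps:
R(U) = 2
K = 0 (K = -5 + 5 = 0)
v = -32/11 (v = -3 + 1/(9 - 10/(-5)) = -3 + 1/(9 - 10*(-⅕)) = -3 + 1/(9 + 2) = -3 + 1/11 = -32/11 ≈ -2.9091)
L(h, A) = 6 + 4*I*√22/11 (L(h, A) = 6 + √(0 - 32/11) = 6 + √(-32/11) = 6 + 4*I*√22/11)
l(16)/L(-5, R(2)) = 16/(6 + 4*I*√22/11)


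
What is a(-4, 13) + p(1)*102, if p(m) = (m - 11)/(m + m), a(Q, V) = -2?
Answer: -512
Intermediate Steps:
p(m) = (-11 + m)/(2*m) (p(m) = (-11 + m)/((2*m)) = (-11 + m)*(1/(2*m)) = (-11 + m)/(2*m))
a(-4, 13) + p(1)*102 = -2 + ((½)*(-11 + 1)/1)*102 = -2 + ((½)*1*(-10))*102 = -2 - 5*102 = -2 - 510 = -512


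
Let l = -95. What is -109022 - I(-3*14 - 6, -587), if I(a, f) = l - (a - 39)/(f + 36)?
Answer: -2069610/19 ≈ -1.0893e+5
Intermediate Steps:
I(a, f) = -95 - (-39 + a)/(36 + f) (I(a, f) = -95 - (a - 39)/(f + 36) = -95 - (-39 + a)/(36 + f))
-109022 - I(-3*14 - 6, -587) = -109022 - (-3381 - (-3*14 - 6) - 95*(-587))/(36 - 587) = -109022 - (-3381 - (-42 - 6) + 55765)/(-551) = -109022 - (-1)*(-3381 - 1*(-48) + 55765)/551 = -109022 - (-1)*(-3381 + 48 + 55765)/551 = -109022 - (-1)*52432/551 = -109022 - 1*(-1808/19) = -109022 + 1808/19 = -2069610/19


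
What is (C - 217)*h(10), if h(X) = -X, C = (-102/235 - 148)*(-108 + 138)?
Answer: 2194910/47 ≈ 46700.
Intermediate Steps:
C = -209292/47 (C = (-102*1/235 - 148)*30 = (-102/235 - 148)*30 = -34882/235*30 = -209292/47 ≈ -4453.0)
(C - 217)*h(10) = (-209292/47 - 217)*(-1*10) = -219491/47*(-10) = 2194910/47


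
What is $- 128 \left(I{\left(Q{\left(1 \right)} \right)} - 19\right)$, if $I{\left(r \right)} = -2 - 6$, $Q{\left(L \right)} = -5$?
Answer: $3456$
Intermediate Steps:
$I{\left(r \right)} = -8$
$- 128 \left(I{\left(Q{\left(1 \right)} \right)} - 19\right) = - 128 \left(-8 - 19\right) = \left(-128\right) \left(-27\right) = 3456$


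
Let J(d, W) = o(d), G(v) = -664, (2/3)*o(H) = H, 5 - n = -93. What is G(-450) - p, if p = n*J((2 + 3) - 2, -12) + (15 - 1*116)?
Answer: -1004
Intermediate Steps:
n = 98 (n = 5 - 1*(-93) = 5 + 93 = 98)
o(H) = 3*H/2
J(d, W) = 3*d/2
p = 340 (p = 98*(3*((2 + 3) - 2)/2) + (15 - 1*116) = 98*(3*(5 - 2)/2) + (15 - 116) = 98*((3/2)*3) - 101 = 98*(9/2) - 101 = 441 - 101 = 340)
G(-450) - p = -664 - 1*340 = -664 - 340 = -1004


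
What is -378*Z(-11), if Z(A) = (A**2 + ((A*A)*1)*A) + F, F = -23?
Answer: 466074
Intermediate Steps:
Z(A) = -23 + A**2 + A**3 (Z(A) = (A**2 + ((A*A)*1)*A) - 23 = (A**2 + (A**2*1)*A) - 23 = (A**2 + A**2*A) - 23 = (A**2 + A**3) - 23 = -23 + A**2 + A**3)
-378*Z(-11) = -378*(-23 + (-11)**2 + (-11)**3) = -378*(-23 + 121 - 1331) = -378*(-1233) = 466074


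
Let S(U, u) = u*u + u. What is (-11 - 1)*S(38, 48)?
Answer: -28224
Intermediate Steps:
S(U, u) = u + u² (S(U, u) = u² + u = u + u²)
(-11 - 1)*S(38, 48) = (-11 - 1)*(48*(1 + 48)) = -576*49 = -12*2352 = -28224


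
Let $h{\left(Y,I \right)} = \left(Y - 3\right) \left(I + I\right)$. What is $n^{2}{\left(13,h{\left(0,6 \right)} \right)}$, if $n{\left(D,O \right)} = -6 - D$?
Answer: $361$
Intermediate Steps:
$h{\left(Y,I \right)} = 2 I \left(-3 + Y\right)$ ($h{\left(Y,I \right)} = \left(-3 + Y\right) 2 I = 2 I \left(-3 + Y\right)$)
$n^{2}{\left(13,h{\left(0,6 \right)} \right)} = \left(-6 - 13\right)^{2} = \left(-19\right)^{2} = 361$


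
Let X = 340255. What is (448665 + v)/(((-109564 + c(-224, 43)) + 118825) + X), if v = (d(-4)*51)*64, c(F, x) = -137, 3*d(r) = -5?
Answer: 443225/349379 ≈ 1.2686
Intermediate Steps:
d(r) = -5/3 (d(r) = (⅓)*(-5) = -5/3)
v = -5440 (v = -5/3*51*64 = -85*64 = -5440)
(448665 + v)/(((-109564 + c(-224, 43)) + 118825) + X) = (448665 - 5440)/(((-109564 - 137) + 118825) + 340255) = 443225/((-109701 + 118825) + 340255) = 443225/(9124 + 340255) = 443225/349379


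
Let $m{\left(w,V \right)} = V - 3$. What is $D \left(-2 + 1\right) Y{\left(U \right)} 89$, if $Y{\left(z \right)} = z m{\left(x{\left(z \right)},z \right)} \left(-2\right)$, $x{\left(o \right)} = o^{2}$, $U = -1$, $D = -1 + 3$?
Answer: $1424$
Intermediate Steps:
$D = 2$
$m{\left(w,V \right)} = -3 + V$
$Y{\left(z \right)} = - 2 z \left(-3 + z\right)$ ($Y{\left(z \right)} = z \left(-3 + z\right) \left(-2\right) = - 2 z \left(-3 + z\right)$)
$D \left(-2 + 1\right) Y{\left(U \right)} 89 = 2 \left(-2 + 1\right) 2 \left(-1\right) \left(3 - -1\right) 89 = 2 \left(-1\right) 2 \left(-1\right) \left(3 + 1\right) 89 = - 2 \cdot 2 \left(-1\right) 4 \cdot 89 = \left(-2\right) \left(-8\right) 89 = 16 \cdot 89 = 1424$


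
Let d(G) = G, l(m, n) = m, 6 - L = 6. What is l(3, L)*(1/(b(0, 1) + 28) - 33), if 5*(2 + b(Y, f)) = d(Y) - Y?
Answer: -2571/26 ≈ -98.885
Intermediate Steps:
L = 0 (L = 6 - 1*6 = 6 - 6 = 0)
b(Y, f) = -2 (b(Y, f) = -2 + (Y - Y)/5 = -2 + (1/5)*0 = -2 + 0 = -2)
l(3, L)*(1/(b(0, 1) + 28) - 33) = 3*(1/(-2 + 28) - 33) = 3*(1/26 - 33) = 3*(-857/26) = -2571/26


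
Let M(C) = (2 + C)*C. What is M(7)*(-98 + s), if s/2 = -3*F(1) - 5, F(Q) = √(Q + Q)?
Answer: -6804 - 378*√2 ≈ -7338.6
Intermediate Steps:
F(Q) = √2*√Q (F(Q) = √(2*Q) = √2*√Q)
s = -10 - 6*√2 (s = 2*(-3*√2*√1 - 5) = 2*(-3*√2 - 5) = 2*(-5 - 3*√2) = -10 - 6*√2 ≈ -18.485)
M(C) = C*(2 + C)
M(7)*(-98 + s) = (7*(2 + 7))*(-98 + (-10 - 6*√2)) = (7*9)*(-108 - 6*√2) = 63*(-108 - 6*√2) = -6804 - 378*√2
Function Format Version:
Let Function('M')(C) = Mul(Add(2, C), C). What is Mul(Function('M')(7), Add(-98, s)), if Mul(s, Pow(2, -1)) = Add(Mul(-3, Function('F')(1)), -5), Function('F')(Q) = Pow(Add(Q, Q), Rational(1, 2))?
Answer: Add(-6804, Mul(-378, Pow(2, Rational(1, 2)))) ≈ -7338.6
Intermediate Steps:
Function('F')(Q) = Mul(Pow(2, Rational(1, 2)), Pow(Q, Rational(1, 2))) (Function('F')(Q) = Pow(Mul(2, Q), Rational(1, 2)) = Mul(Pow(2, Rational(1, 2)), Pow(Q, Rational(1, 2))))
s = Add(-10, Mul(-6, Pow(2, Rational(1, 2)))) (s = Mul(2, Add(Mul(-3, Mul(Pow(2, Rational(1, 2)), Pow(1, Rational(1, 2)))), -5)) = Mul(2, Add(Mul(-3, Mul(Pow(2, Rational(1, 2)), 1)), -5)) = Mul(2, Add(Mul(-3, Pow(2, Rational(1, 2))), -5)) = Mul(2, Add(-5, Mul(-3, Pow(2, Rational(1, 2))))) = Add(-10, Mul(-6, Pow(2, Rational(1, 2)))) ≈ -18.485)
Function('M')(C) = Mul(C, Add(2, C))
Mul(Function('M')(7), Add(-98, s)) = Mul(Mul(7, Add(2, 7)), Add(-98, Add(-10, Mul(-6, Pow(2, Rational(1, 2)))))) = Mul(Mul(7, 9), Add(-108, Mul(-6, Pow(2, Rational(1, 2))))) = Mul(63, Add(-108, Mul(-6, Pow(2, Rational(1, 2))))) = Add(-6804, Mul(-378, Pow(2, Rational(1, 2))))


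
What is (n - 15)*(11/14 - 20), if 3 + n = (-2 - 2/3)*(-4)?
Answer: 2959/21 ≈ 140.90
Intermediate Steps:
n = 23/3 (n = -3 + (-2 - 2/3)*(-4) = -3 - 8/3*(-4) = -3 + 32/3 = 23/3 ≈ 7.6667)
(n - 15)*(11/14 - 20) = (23/3 - 15)*(11/14 - 20) = -22*(11*(1/14) - 20)/3 = -22*(11/14 - 20)/3 = -22/3*(-269/14) = 2959/21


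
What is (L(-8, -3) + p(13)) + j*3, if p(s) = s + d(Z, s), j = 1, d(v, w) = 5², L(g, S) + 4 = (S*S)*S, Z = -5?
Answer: 10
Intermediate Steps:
L(g, S) = -4 + S³ (L(g, S) = -4 + (S*S)*S = -4 + S²*S = -4 + S³)
d(v, w) = 25
p(s) = 25 + s (p(s) = s + 25 = 25 + s)
(L(-8, -3) + p(13)) + j*3 = ((-4 + (-3)³) + (25 + 13)) + 1*3 = ((-4 - 27) + 38) + 3 = (-31 + 38) + 3 = 7 + 3 = 10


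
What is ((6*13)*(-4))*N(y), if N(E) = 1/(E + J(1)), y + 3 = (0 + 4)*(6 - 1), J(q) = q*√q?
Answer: -52/3 ≈ -17.333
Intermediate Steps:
J(q) = q^(3/2)
y = 17 (y = -3 + (0 + 4)*(6 - 1) = -3 + 4*5 = -3 + 20 = 17)
N(E) = 1/(1 + E) (N(E) = 1/(E + 1^(3/2)) = 1/(E + 1) = 1/(1 + E))
((6*13)*(-4))*N(y) = ((6*13)*(-4))/(1 + 17) = (78*(-4))/18 = -312*1/18 = -52/3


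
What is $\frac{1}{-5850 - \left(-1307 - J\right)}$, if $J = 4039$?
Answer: $- \frac{1}{504} \approx -0.0019841$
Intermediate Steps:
$\frac{1}{-5850 - \left(-1307 - J\right)} = \frac{1}{-5850 - \left(-1307 - 4039\right)} = \frac{1}{-5850 + \left(1307 - -4039\right)} = \frac{1}{-5850 + \left(1307 + 4039\right)} = \frac{1}{-5850 + 5346} = \frac{1}{-504} = - \frac{1}{504}$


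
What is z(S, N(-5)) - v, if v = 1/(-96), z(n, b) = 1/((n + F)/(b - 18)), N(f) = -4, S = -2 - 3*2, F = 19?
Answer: -191/96 ≈ -1.9896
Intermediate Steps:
S = -8 (S = -2 - 6 = -8)
z(n, b) = (-18 + b)/(19 + n) (z(n, b) = 1/((n + 19)/(b - 18)) = 1/((19 + n)/(-18 + b)) = (-18 + b)/(19 + n))
v = -1/96 ≈ -0.010417
z(S, N(-5)) - v = (-18 - 4)/(19 - 8) - 1*(-1/96) = -22/11 + 1/96 = (1/11)*(-22) + 1/96 = -2 + 1/96 = -191/96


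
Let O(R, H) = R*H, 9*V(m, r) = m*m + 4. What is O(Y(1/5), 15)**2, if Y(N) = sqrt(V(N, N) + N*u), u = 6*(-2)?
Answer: -439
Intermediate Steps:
u = -12
V(m, r) = 4/9 + m**2/9 (V(m, r) = (m*m + 4)/9 = (m**2 + 4)/9 = (4 + m**2)/9 = 4/9 + m**2/9)
Y(N) = sqrt(4/9 - 12*N + N**2/9) (Y(N) = sqrt((4/9 + N**2/9) + N*(-12)) = sqrt((4/9 + N**2/9) - 12*N) = sqrt(4/9 - 12*N + N**2/9))
O(R, H) = H*R
O(Y(1/5), 15)**2 = (15*(sqrt(4 + (1/5)**2 - 108/5)/3))**2 = (15*(sqrt(4 + (1/5)**2 - 108*1/5)/3))**2 = (15*(sqrt(4 + 1/25 - 108/5)/3))**2 = (15*(sqrt(-439/25)/3))**2 = (15*((I*sqrt(439)/5)/3))**2 = (15*(I*sqrt(439)/15))**2 = (I*sqrt(439))**2 = -439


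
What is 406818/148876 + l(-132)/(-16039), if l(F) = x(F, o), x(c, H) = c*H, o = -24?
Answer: 3026657367/1193911082 ≈ 2.5351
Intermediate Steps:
x(c, H) = H*c
l(F) = -24*F
406818/148876 + l(-132)/(-16039) = 406818/148876 - 24*(-132)/(-16039) = 406818*(1/148876) + 3168*(-1/16039) = 203409/74438 - 3168/16039 = 3026657367/1193911082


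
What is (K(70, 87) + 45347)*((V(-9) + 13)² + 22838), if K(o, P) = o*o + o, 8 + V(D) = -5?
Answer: 1149139646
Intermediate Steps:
V(D) = -13 (V(D) = -8 - 5 = -13)
K(o, P) = o + o² (K(o, P) = o² + o = o + o²)
(K(70, 87) + 45347)*((V(-9) + 13)² + 22838) = (70*(1 + 70) + 45347)*((-13 + 13)² + 22838) = (70*71 + 45347)*(0² + 22838) = (4970 + 45347)*(0 + 22838) = 50317*22838 = 1149139646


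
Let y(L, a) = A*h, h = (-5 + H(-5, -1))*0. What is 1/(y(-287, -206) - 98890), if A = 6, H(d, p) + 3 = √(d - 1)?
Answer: -1/98890 ≈ -1.0112e-5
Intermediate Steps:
H(d, p) = -3 + √(-1 + d) (H(d, p) = -3 + √(d - 1) = -3 + √(-1 + d))
h = 0 (h = (-5 + (-3 + √(-1 - 5)))*0 = (-5 + (-3 + √(-6)))*0 = (-5 + (-3 + I*√6))*0 = (-8 + I*√6)*0 = 0)
y(L, a) = 0 (y(L, a) = 6*0 = 0)
1/(y(-287, -206) - 98890) = 1/(0 - 98890) = 1/(-98890) = -1/98890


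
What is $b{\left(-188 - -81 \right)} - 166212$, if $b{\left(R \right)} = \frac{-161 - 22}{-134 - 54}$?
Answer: $- \frac{31247673}{188} \approx -1.6621 \cdot 10^{5}$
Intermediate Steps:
$b{\left(R \right)} = \frac{183}{188}$ ($b{\left(R \right)} = - \frac{183}{-188} = \left(-183\right) \left(- \frac{1}{188}\right) = \frac{183}{188}$)
$b{\left(-188 - -81 \right)} - 166212 = \frac{183}{188} - 166212 = - \frac{31247673}{188}$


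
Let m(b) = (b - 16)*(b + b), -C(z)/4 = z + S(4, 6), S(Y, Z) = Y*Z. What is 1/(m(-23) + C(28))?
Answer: 1/1586 ≈ 0.00063052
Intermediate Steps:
C(z) = -96 - 4*z (C(z) = -4*(z + 4*6) = -4*(z + 24) = -4*(24 + z) = -96 - 4*z)
m(b) = 2*b*(-16 + b) (m(b) = (-16 + b)*(2*b) = 2*b*(-16 + b))
1/(m(-23) + C(28)) = 1/(2*(-23)*(-16 - 23) + (-96 - 4*28)) = 1/(2*(-23)*(-39) + (-96 - 112)) = 1/(1794 - 208) = 1/1586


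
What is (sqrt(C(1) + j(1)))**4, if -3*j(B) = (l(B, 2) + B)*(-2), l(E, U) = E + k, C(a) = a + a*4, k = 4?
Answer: 81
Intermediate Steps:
C(a) = 5*a (C(a) = a + 4*a = 5*a)
l(E, U) = 4 + E (l(E, U) = E + 4 = 4 + E)
j(B) = 8/3 + 4*B/3 (j(B) = -((4 + B) + B)*(-2)/3 = -(4 + 2*B)*(-2)/3 = -(-8 - 4*B)/3 = 8/3 + 4*B/3)
(sqrt(C(1) + j(1)))**4 = (sqrt(5*1 + (8/3 + (4/3)*1)))**4 = (sqrt(5 + (8/3 + 4/3)))**4 = (sqrt(5 + 4))**4 = (sqrt(9))**4 = 3**4 = 81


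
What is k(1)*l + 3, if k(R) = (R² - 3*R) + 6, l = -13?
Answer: -49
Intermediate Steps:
k(R) = 6 + R² - 3*R
k(1)*l + 3 = (6 + 1² - 3*1)*(-13) + 3 = (6 + 1 - 3)*(-13) + 3 = 4*(-13) + 3 = -52 + 3 = -49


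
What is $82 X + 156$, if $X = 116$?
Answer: $9668$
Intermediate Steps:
$82 X + 156 = 82 \cdot 116 + 156 = 9512 + 156 = 9668$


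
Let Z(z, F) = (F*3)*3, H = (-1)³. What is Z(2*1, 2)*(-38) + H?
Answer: -685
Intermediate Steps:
H = -1
Z(z, F) = 9*F (Z(z, F) = (3*F)*3 = 9*F)
Z(2*1, 2)*(-38) + H = (9*2)*(-38) - 1 = 18*(-38) - 1 = -684 - 1 = -685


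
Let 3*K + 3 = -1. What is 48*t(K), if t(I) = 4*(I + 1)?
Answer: -64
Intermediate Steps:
K = -4/3 (K = -1 + (⅓)*(-1) = -1 - ⅓ = -4/3 ≈ -1.3333)
t(I) = 4 + 4*I (t(I) = 4*(1 + I) = 4 + 4*I)
48*t(K) = 48*(4 + 4*(-4/3)) = 48*(4 - 16/3) = 48*(-4/3) = -64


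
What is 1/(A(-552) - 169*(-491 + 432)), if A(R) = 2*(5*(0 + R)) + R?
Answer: 1/3899 ≈ 0.00025648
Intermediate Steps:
A(R) = 11*R (A(R) = 2*(5*R) + R = 10*R + R = 11*R)
1/(A(-552) - 169*(-491 + 432)) = 1/(11*(-552) - 169*(-491 + 432)) = 1/(-6072 - 169*(-59)) = 1/(-6072 + 9971) = 1/3899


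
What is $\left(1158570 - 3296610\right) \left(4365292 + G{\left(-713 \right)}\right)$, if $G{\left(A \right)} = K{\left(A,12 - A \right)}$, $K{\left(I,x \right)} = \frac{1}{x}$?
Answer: $- \frac{1353309492041208}{145} \approx -9.3332 \cdot 10^{12}$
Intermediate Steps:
$G{\left(A \right)} = \frac{1}{12 - A}$
$\left(1158570 - 3296610\right) \left(4365292 + G{\left(-713 \right)}\right) = \left(1158570 - 3296610\right) \left(4365292 - \frac{1}{-12 - 713}\right) = \left(1158570 - 3296610\right) \left(4365292 - \frac{1}{-725}\right) = - 2138040 \left(4365292 - - \frac{1}{725}\right) = - 2138040 \left(4365292 + \frac{1}{725}\right) = \left(-2138040\right) \frac{3164836701}{725} = - \frac{1353309492041208}{145}$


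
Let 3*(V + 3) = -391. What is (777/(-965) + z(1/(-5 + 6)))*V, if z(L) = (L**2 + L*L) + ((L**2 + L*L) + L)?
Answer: -323840/579 ≈ -559.31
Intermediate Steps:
V = -400/3 (V = -3 + (1/3)*(-391) = -3 - 391/3 = -400/3 ≈ -133.33)
z(L) = L + 4*L**2 (z(L) = (L**2 + L**2) + ((L**2 + L**2) + L) = 2*L**2 + (2*L**2 + L) = 2*L**2 + (L + 2*L**2) = L + 4*L**2)
(777/(-965) + z(1/(-5 + 6)))*V = (777/(-965) + (1 + 4/(-5 + 6))/(-5 + 6))*(-400/3) = (777*(-1/965) + (1 + 4/1)/1)*(-400/3) = (-777/965 + 1*(1 + 4*1))*(-400/3) = (-777/965 + 1*(1 + 4))*(-400/3) = (-777/965 + 1*5)*(-400/3) = (-777/965 + 5)*(-400/3) = (4048/965)*(-400/3) = -323840/579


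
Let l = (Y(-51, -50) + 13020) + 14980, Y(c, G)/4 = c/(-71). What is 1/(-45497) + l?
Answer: 90457317317/3230287 ≈ 28003.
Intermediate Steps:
Y(c, G) = -4*c/71 (Y(c, G) = 4*(c/(-71)) = 4*(c*(-1/71)) = 4*(-c/71) = -4*c/71)
l = 1988204/71 (l = (-4/71*(-51) + 13020) + 14980 = (204/71 + 13020) + 14980 = 924624/71 + 14980 = 1988204/71 ≈ 28003.)
1/(-45497) + l = 1/(-45497) + 1988204/71 = -1/45497 + 1988204/71 = 90457317317/3230287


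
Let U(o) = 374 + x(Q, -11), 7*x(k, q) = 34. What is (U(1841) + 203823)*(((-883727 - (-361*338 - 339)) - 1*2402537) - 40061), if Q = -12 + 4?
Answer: -4579793510784/7 ≈ -6.5426e+11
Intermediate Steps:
Q = -8
x(k, q) = 34/7 (x(k, q) = (1/7)*34 = 34/7)
U(o) = 2652/7 (U(o) = 374 + 34/7 = 2652/7)
(U(1841) + 203823)*(((-883727 - (-361*338 - 339)) - 1*2402537) - 40061) = (2652/7 + 203823)*(((-883727 - (-361*338 - 339)) - 1*2402537) - 40061) = 1429413*(((-883727 - (-122018 - 339)) - 2402537) - 40061)/7 = 1429413*(((-883727 - 1*(-122357)) - 2402537) - 40061)/7 = 1429413*(((-883727 + 122357) - 2402537) - 40061)/7 = 1429413*((-761370 - 2402537) - 40061)/7 = 1429413*(-3163907 - 40061)/7 = (1429413/7)*(-3203968) = -4579793510784/7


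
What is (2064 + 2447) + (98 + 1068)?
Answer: 5677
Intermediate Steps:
(2064 + 2447) + (98 + 1068) = 4511 + 1166 = 5677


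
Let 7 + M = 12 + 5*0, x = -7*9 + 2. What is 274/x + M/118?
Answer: -32027/7198 ≈ -4.4494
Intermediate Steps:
x = -61 (x = -63 + 2 = -61)
M = 5 (M = -7 + (12 + 5*0) = -7 + (12 + 0) = -7 + 12 = 5)
274/x + M/118 = 274/(-61) + 5/118 = 274*(-1/61) + 5*(1/118) = -274/61 + 5/118 = -32027/7198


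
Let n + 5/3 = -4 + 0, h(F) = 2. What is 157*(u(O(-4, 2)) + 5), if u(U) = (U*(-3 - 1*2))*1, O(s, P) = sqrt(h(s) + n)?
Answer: 785 - 785*I*sqrt(33)/3 ≈ 785.0 - 1503.2*I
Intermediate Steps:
n = -17/3 (n = -5/3 + (-4 + 0) = -5/3 - 4 = -17/3 ≈ -5.6667)
O(s, P) = I*sqrt(33)/3 (O(s, P) = sqrt(2 - 17/3) = sqrt(-11/3) = I*sqrt(33)/3)
u(U) = -5*U (u(U) = (U*(-3 - 2))*1 = (U*(-5))*1 = -5*U*1 = -5*U)
157*(u(O(-4, 2)) + 5) = 157*(-5*I*sqrt(33)/3 + 5) = 157*(5 - 5*I*sqrt(33)/3) = 785 - 785*I*sqrt(33)/3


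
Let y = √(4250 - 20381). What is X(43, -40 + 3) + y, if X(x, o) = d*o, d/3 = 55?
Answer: -6105 + I*√16131 ≈ -6105.0 + 127.01*I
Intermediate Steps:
d = 165 (d = 3*55 = 165)
y = I*√16131 (y = √(-16131) = I*√16131 ≈ 127.01*I)
X(x, o) = 165*o
X(43, -40 + 3) + y = 165*(-40 + 3) + I*√16131 = 165*(-37) + I*√16131 = -6105 + I*√16131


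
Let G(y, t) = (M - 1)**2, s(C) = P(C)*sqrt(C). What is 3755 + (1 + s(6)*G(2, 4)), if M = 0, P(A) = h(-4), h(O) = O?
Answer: 3756 - 4*sqrt(6) ≈ 3746.2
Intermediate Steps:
P(A) = -4
s(C) = -4*sqrt(C)
G(y, t) = 1 (G(y, t) = (0 - 1)**2 = (-1)**2 = 1)
3755 + (1 + s(6)*G(2, 4)) = 3755 + (1 - 4*sqrt(6)*1) = 3755 + (1 - 4*sqrt(6)) = 3756 - 4*sqrt(6)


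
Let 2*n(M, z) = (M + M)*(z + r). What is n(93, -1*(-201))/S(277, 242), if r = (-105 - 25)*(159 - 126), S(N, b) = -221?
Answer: 380277/221 ≈ 1720.7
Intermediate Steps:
r = -4290 (r = -130*33 = -4290)
n(M, z) = M*(-4290 + z) (n(M, z) = ((M + M)*(z - 4290))/2 = ((2*M)*(-4290 + z))/2 = (2*M*(-4290 + z))/2 = M*(-4290 + z))
n(93, -1*(-201))/S(277, 242) = (93*(-4290 - 1*(-201)))/(-221) = (93*(-4290 + 201))*(-1/221) = (93*(-4089))*(-1/221) = -380277*(-1/221) = 380277/221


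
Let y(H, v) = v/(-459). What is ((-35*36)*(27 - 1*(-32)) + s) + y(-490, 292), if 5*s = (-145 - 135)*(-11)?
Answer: -33839608/459 ≈ -73725.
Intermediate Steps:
y(H, v) = -v/459 (y(H, v) = v*(-1/459) = -v/459)
s = 616 (s = ((-145 - 135)*(-11))/5 = (-280*(-11))/5 = (⅕)*3080 = 616)
((-35*36)*(27 - 1*(-32)) + s) + y(-490, 292) = ((-35*36)*(27 - 1*(-32)) + 616) - 1/459*292 = (-1260*(27 + 32) + 616) - 292/459 = (-1260*59 + 616) - 292/459 = (-74340 + 616) - 292/459 = -73724 - 292/459 = -33839608/459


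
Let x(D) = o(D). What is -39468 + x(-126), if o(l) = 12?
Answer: -39456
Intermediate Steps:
x(D) = 12
-39468 + x(-126) = -39468 + 12 = -39456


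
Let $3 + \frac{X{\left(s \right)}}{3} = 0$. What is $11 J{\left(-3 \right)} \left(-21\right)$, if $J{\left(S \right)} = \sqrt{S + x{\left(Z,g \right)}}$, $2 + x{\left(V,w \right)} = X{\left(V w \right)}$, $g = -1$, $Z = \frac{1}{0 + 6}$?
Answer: $- 231 i \sqrt{14} \approx - 864.32 i$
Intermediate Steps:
$X{\left(s \right)} = -9$ ($X{\left(s \right)} = -9 + 3 \cdot 0 = -9 + 0 = -9$)
$Z = \frac{1}{6} \approx 0.16667$
$x{\left(V,w \right)} = -11$ ($x{\left(V,w \right)} = -2 - 9 = -11$)
$J{\left(S \right)} = \sqrt{-11 + S}$ ($J{\left(S \right)} = \sqrt{S - 11} = \sqrt{-11 + S}$)
$11 J{\left(-3 \right)} \left(-21\right) = 11 \sqrt{-11 - 3} \left(-21\right) = 11 \sqrt{-14} \left(-21\right) = 11 i \sqrt{14} \left(-21\right) = - 231 i \sqrt{14}$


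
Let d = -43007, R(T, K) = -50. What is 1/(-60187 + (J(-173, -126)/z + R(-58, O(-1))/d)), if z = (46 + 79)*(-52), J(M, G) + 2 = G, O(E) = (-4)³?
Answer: -69886375/4206249794651 ≈ -1.6615e-5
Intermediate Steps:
O(E) = -64
J(M, G) = -2 + G
z = -6500 (z = 125*(-52) = -6500)
1/(-60187 + (J(-173, -126)/z + R(-58, O(-1))/d)) = 1/(-60187 + ((-2 - 126)/(-6500) - 50/(-43007))) = 1/(-60187 + (-128*(-1/6500) - 50*(-1/43007))) = 1/(-60187 + (32/1625 + 50/43007)) = 1/(-60187 + 1457474/69886375) = 1/(-4206249794651/69886375) = -69886375/4206249794651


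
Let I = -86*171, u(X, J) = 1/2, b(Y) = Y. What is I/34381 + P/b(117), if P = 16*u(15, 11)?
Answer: -1445554/4022577 ≈ -0.35936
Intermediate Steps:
u(X, J) = ½
I = -14706
P = 8 (P = 16*(½) = 8)
I/34381 + P/b(117) = -14706/34381 + 8/117 = -1445554/4022577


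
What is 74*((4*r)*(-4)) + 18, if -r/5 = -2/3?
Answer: -11786/3 ≈ -3928.7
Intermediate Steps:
r = 10/3 (r = -(-10)/3 = -5*(-2/3) = 10/3 ≈ 3.3333)
74*((4*r)*(-4)) + 18 = 74*((4*(10/3))*(-4)) + 18 = 74*((40/3)*(-4)) + 18 = 74*(-160/3) + 18 = -11840/3 + 18 = -11786/3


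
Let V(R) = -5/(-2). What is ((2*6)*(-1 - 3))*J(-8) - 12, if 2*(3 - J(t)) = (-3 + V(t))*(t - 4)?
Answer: -12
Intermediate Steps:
V(R) = 5/2 (V(R) = -5*(-½) = 5/2)
J(t) = 2 + t/4 (J(t) = 3 - (-3 + 5/2)*(t - 4)/2 = 3 - (-1)*(-4 + t)/4 = 3 - (2 - t/2)/2 = 3 + (-1 + t/4) = 2 + t/4)
((2*6)*(-1 - 3))*J(-8) - 12 = ((2*6)*(-1 - 3))*(2 + (¼)*(-8)) - 12 = (12*(-4))*(2 - 2) - 12 = -48*0 - 12 = 0 - 12 = -12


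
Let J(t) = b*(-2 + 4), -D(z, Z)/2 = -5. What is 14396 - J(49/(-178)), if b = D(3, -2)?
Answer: 14376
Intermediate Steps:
D(z, Z) = 10 (D(z, Z) = -2*(-5) = 10)
b = 10
J(t) = 20 (J(t) = 10*(-2 + 4) = 10*2 = 20)
14396 - J(49/(-178)) = 14396 - 1*20 = 14396 - 20 = 14376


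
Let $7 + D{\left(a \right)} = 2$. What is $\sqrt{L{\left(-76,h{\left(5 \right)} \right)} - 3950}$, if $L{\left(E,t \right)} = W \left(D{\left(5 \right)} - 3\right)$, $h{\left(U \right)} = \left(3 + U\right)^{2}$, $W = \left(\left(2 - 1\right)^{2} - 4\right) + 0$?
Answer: $i \sqrt{3926} \approx 62.658 i$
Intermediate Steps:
$D{\left(a \right)} = -5$ ($D{\left(a \right)} = -7 + 2 = -5$)
$W = -3$ ($W = \left(1^{2} - 4\right) + 0 = \left(1 - 4\right) + 0 = -3 + 0 = -3$)
$L{\left(E,t \right)} = 24$ ($L{\left(E,t \right)} = - 3 \left(-5 - 3\right) = \left(-3\right) \left(-8\right) = 24$)
$\sqrt{L{\left(-76,h{\left(5 \right)} \right)} - 3950} = \sqrt{24 - 3950} = \sqrt{-3926} = i \sqrt{3926}$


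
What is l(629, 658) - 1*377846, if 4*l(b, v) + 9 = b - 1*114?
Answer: -755439/2 ≈ -3.7772e+5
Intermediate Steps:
l(b, v) = -123/4 + b/4 (l(b, v) = -9/4 + (b - 1*114)/4 = -9/4 + (b - 114)/4 = -9/4 + (-114 + b)/4 = -9/4 + (-57/2 + b/4) = -123/4 + b/4)
l(629, 658) - 1*377846 = (-123/4 + (¼)*629) - 1*377846 = (-123/4 + 629/4) - 377846 = 253/2 - 377846 = -755439/2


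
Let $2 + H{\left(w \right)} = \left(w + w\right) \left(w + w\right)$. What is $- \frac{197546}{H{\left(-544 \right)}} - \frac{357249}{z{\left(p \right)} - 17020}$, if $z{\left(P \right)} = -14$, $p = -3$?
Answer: $\frac{69920941199}{3360643538} \approx 20.806$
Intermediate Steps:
$H{\left(w \right)} = -2 + 4 w^{2}$ ($H{\left(w \right)} = -2 + \left(w + w\right) \left(w + w\right) = -2 + 2 w 2 w = -2 + 4 w^{2}$)
$- \frac{197546}{H{\left(-544 \right)}} - \frac{357249}{z{\left(p \right)} - 17020} = - \frac{197546}{-2 + 4 \left(-544\right)^{2}} - \frac{357249}{-14 - 17020} = - \frac{197546}{-2 + 4 \cdot 295936} - \frac{357249}{-14 - 17020} = - \frac{197546}{-2 + 1183744} - \frac{357249}{-17034} = - \frac{197546}{1183742} - - \frac{119083}{5678} = \left(-197546\right) \frac{1}{1183742} + \frac{119083}{5678} = - \frac{98773}{591871} + \frac{119083}{5678} = \frac{69920941199}{3360643538}$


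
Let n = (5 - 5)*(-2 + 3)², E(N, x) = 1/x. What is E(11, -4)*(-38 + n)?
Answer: 19/2 ≈ 9.5000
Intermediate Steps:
n = 0 (n = 0*1² = 0*1 = 0)
E(11, -4)*(-38 + n) = (-38 + 0)/(-4) = -¼*(-38) = 19/2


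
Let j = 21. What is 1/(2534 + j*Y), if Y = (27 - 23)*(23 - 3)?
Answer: 1/4214 ≈ 0.00023730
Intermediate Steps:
Y = 80 (Y = 4*20 = 80)
1/(2534 + j*Y) = 1/(2534 + 21*80) = 1/(2534 + 1680) = 1/4214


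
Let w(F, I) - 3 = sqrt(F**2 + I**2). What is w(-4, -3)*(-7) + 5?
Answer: -51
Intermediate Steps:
w(F, I) = 3 + sqrt(F**2 + I**2)
w(-4, -3)*(-7) + 5 = (3 + sqrt((-4)**2 + (-3)**2))*(-7) + 5 = (3 + sqrt(16 + 9))*(-7) + 5 = (3 + sqrt(25))*(-7) + 5 = (3 + 5)*(-7) + 5 = 8*(-7) + 5 = -56 + 5 = -51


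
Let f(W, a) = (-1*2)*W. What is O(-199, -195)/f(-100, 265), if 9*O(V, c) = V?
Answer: -199/1800 ≈ -0.11056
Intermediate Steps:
f(W, a) = -2*W
O(V, c) = V/9
O(-199, -195)/f(-100, 265) = ((1/9)*(-199))/((-2*(-100))) = -199/9/200 = -199/9*1/200 = -199/1800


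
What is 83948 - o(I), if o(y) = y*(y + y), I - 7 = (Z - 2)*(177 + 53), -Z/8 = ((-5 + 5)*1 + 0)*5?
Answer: -326470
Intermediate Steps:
Z = 0 (Z = -8*((-5 + 5)*1 + 0)*5 = -8*(0*1 + 0)*5 = -8*(0 + 0)*5 = -0*5 = -8*0 = 0)
I = -453 (I = 7 + (0 - 2)*(177 + 53) = 7 - 2*230 = 7 - 460 = -453)
o(y) = 2*y² (o(y) = y*(2*y) = 2*y²)
83948 - o(I) = 83948 - 2*(-453)² = 83948 - 2*205209 = 83948 - 1*410418 = 83948 - 410418 = -326470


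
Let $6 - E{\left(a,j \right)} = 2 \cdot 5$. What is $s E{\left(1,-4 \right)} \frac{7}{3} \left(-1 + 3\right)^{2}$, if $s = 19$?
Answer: $- \frac{2128}{3} \approx -709.33$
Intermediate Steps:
$E{\left(a,j \right)} = -4$ ($E{\left(a,j \right)} = 6 - 2 \cdot 5 = 6 - 10 = -4$)
$s E{\left(1,-4 \right)} \frac{7}{3} \left(-1 + 3\right)^{2} = 19 \left(- 4 \cdot \frac{7}{3}\right) \left(-1 + 3\right)^{2} = 19 \left(- 4 \cdot 7 \cdot \frac{1}{3}\right) 2^{2} = 19 \left(\left(-4\right) \frac{7}{3}\right) 4 = 19 \left(- \frac{28}{3}\right) 4 = \left(- \frac{532}{3}\right) 4 = - \frac{2128}{3}$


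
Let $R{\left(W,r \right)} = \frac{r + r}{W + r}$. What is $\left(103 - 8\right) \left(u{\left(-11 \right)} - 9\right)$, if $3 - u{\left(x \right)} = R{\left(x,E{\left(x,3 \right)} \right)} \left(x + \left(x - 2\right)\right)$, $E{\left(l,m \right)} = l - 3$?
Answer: $\frac{9918}{5} \approx 1983.6$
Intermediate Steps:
$E{\left(l,m \right)} = -3 + l$
$R{\left(W,r \right)} = \frac{2 r}{W + r}$
$u{\left(x \right)} = 3 - \frac{2 \left(-3 + x\right) \left(-2 + 2 x\right)}{-3 + 2 x}$ ($u{\left(x \right)} = 3 - \frac{2 \left(-3 + x\right)}{x + \left(-3 + x\right)} \left(x + \left(x - 2\right)\right) = 3 - \frac{2 \left(-3 + x\right)}{-3 + 2 x} \left(x + \left(-2 + x\right)\right) = 3 - \frac{2 \left(-3 + x\right)}{-3 + 2 x} \left(-2 + 2 x\right) = 3 - \frac{2 \left(-3 + x\right) \left(-2 + 2 x\right)}{-3 + 2 x}$)
$\left(103 - 8\right) \left(u{\left(-11 \right)} - 9\right) = \left(103 - 8\right) \left(\frac{-21 - 4 \left(-11\right)^{2} + 22 \left(-11\right)}{-3 + 2 \left(-11\right)} - 9\right) = 95 \left(\frac{-21 - 484 - 242}{-3 - 22} - 9\right) = 95 \left(\frac{-21 - 484 - 242}{-25} - 9\right) = 95 \left(\left(- \frac{1}{25}\right) \left(-747\right) - 9\right) = 95 \left(\frac{747}{25} - 9\right) = 95 \cdot \frac{522}{25} = \frac{9918}{5}$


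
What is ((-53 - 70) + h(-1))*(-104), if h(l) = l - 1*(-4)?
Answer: 12480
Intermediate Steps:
h(l) = 4 + l (h(l) = l + 4 = 4 + l)
((-53 - 70) + h(-1))*(-104) = ((-53 - 70) + (4 - 1))*(-104) = (-123 + 3)*(-104) = -120*(-104) = 12480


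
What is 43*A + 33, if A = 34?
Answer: 1495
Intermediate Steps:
43*A + 33 = 43*34 + 33 = 1462 + 33 = 1495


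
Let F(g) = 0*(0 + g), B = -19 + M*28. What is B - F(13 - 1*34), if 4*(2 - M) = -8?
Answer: 93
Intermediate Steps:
M = 4 (M = 2 - ¼*(-8) = 2 + 2 = 4)
B = 93 (B = -19 + 4*28 = -19 + 112 = 93)
F(g) = 0 (F(g) = 0*g = 0)
B - F(13 - 1*34) = 93 - 1*0 = 93 + 0 = 93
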